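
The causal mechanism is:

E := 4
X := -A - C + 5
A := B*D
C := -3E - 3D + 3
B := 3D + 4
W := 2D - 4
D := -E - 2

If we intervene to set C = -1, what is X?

-78

The intervention breaks the incoming arrows to C: C := -3E - 3D + 3 no longer applies, and C = -1.
D = -E - 2  [with E=4]  = -6
B = 3D + 4  [with D=-6]  = -14
A = B*D  [with B=-14, D=-6]  = 84
X = -A - C + 5  [with A=84, C=-1]  = -78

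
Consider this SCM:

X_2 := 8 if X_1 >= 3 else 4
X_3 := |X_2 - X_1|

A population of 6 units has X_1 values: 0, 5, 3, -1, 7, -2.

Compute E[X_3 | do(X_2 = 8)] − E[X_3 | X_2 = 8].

Under do(X_2=8), X_2's equation is replaced by X_2=8 for every unit. Per-unit X_3: 8, 3, 5, 9, 1, 10. Mean = 6.
Conditioning on X_2=8 selects the 3 unit(s) with X_1 ∈ {5, 3, 7}. Their X_3 values: 3, 5, 1. Mean = 3.
Difference = 6 − 3 = 3.

3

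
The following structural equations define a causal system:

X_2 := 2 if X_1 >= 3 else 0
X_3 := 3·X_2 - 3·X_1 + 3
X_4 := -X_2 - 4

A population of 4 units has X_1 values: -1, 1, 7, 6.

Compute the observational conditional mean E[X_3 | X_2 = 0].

E[X_3|X_2=0] averages over only the 2 units with X_2=0 (X_1 = -1, 1): X_3 = 6, 0, mean 3.

3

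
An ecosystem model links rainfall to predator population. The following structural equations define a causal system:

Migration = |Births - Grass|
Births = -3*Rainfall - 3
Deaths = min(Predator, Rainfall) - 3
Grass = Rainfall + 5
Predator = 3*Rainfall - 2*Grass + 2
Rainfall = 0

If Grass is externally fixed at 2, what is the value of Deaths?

-5

do(Grass=2) replaces the equation Grass = Rainfall + 5 with the constant Grass = 2.
Predator = 3*Rainfall - 2*Grass + 2  [with Rainfall=0, Grass=2]  = -2
Deaths = min(Predator, Rainfall) - 3  [with Predator=-2, Rainfall=0]  = -5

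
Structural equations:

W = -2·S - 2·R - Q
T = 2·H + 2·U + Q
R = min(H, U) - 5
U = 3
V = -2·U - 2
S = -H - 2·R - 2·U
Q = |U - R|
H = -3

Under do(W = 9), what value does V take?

The intervention breaks the incoming arrows to W: W = -2·S - 2·R - Q no longer applies, and W = 9.
V is not downstream of the intervention, so its value is determined by the original equations.
V = -2·U - 2  [with U=3]  = -8

-8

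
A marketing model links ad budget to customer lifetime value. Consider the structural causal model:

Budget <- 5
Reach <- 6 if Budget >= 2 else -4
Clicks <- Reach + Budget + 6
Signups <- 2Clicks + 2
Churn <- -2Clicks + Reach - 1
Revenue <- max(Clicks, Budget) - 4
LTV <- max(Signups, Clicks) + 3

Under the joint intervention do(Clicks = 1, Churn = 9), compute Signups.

4

The joint intervention fixes Clicks = 1, Churn = 9, removing each variable's own equation.
Signups = 2Clicks + 2  [with Clicks=1]  = 4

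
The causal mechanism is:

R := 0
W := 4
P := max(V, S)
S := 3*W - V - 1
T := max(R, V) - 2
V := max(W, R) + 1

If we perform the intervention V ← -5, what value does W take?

Under do(V=-5), the mechanism V := max(W, R) + 1 is discarded; V is fixed at -5.
Since W is not a descendant of the intervened variable, it is unaffected.

4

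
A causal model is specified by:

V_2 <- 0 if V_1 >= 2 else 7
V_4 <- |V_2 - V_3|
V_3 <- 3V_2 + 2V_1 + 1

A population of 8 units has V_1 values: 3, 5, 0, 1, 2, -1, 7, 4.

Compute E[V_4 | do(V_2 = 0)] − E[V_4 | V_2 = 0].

-2.9

Every unit gets V_2=0 under the intervention. V_4 values become 7, 11, 1, 3, 5, 1, 15, 9; E[V_4|do(V_2=0)] = 6.5.
Observing V_2=0 restricts to units where V_2's equation naturally yields 0: V_1 ∈ {3, 5, 2, 7, 4}. In that subpopulation V_4 = 7, 11, 5, 15, 9, mean 9.4.
Difference = 6.5 − 9.4 = -2.9.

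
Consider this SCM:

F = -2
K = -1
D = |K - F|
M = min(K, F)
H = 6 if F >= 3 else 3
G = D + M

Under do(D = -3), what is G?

-5

The intervention breaks the incoming arrows to D: D = |K - F| no longer applies, and D = -3.
M = min(K, F)  [with K=-1, F=-2]  = -2
G = D + M  [with D=-3, M=-2]  = -5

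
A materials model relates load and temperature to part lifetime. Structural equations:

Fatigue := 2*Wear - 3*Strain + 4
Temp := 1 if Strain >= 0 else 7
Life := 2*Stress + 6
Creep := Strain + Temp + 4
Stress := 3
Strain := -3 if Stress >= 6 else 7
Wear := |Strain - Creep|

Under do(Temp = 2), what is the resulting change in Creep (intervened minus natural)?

The intervention breaks the incoming arrows to Temp: Temp := 1 if Strain >= 0 else 7 no longer applies, and Temp = 2.
Strain = -3 if Stress >= 6 else 7  [with Stress=3]  = 7
Creep = Strain + Temp + 4  [with Strain=7, Temp=2]  = 13
Without intervention: Strain = -3 if Stress >= 6 else 7  [with Stress=3]  = 7; Temp = 1 if Strain >= 0 else 7  [with Strain=7]  = 1; Creep = Strain + Temp + 4  [with Strain=7, Temp=1]  = 12.
Change = 13 − 12 = 1.

1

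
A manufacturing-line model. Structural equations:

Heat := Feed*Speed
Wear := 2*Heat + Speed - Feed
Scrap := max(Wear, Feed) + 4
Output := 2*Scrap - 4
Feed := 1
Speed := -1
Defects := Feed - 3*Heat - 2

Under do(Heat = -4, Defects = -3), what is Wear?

-10

The joint intervention fixes Heat = -4, Defects = -3, removing each variable's own equation.
Wear = 2*Heat + Speed - Feed  [with Heat=-4, Speed=-1, Feed=1]  = -10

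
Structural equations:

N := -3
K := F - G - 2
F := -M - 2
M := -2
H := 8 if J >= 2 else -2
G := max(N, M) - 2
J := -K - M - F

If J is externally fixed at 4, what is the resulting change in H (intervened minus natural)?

10

Intervening sets J = 4 and removes its equation (J := -K - M - F).
H = 8 if J >= 2 else -2  [with J=4]  = 8
Without intervention: G = max(N, M) - 2  [with N=-3, M=-2]  = -4; F = -M - 2  [with M=-2]  = 0; K = F - G - 2  [with F=0, G=-4]  = 2; J = -K - M - F  [with K=2, M=-2, F=0]  = 0; H = 8 if J >= 2 else -2  [with J=0]  = -2.
Change = 8 − (-2) = 10.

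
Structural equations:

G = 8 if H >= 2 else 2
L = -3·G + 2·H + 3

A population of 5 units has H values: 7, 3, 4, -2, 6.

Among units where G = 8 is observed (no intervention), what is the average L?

-11

Observing G=8 restricts to units where G's equation naturally yields 8: H ∈ {7, 3, 4, 6}. In that subpopulation L = -7, -15, -13, -9, mean -11.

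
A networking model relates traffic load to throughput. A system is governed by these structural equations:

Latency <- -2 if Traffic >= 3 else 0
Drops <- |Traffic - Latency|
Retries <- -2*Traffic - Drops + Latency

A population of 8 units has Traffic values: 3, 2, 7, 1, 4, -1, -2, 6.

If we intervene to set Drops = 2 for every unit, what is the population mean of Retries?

The intervention sets Drops=2 in all 8 units regardless of Traffic. Recomputing Retries per unit gives -10, -6, -18, -4, -12, 0, 2, -16; average -8.

-8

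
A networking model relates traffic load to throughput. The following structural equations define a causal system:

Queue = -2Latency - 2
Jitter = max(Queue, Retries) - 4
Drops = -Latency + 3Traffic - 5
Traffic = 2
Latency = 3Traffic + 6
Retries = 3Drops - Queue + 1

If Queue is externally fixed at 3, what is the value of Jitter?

The intervention breaks the incoming arrows to Queue: Queue = -2Latency - 2 no longer applies, and Queue = 3.
Latency = 3Traffic + 6  [with Traffic=2]  = 12
Drops = -Latency + 3Traffic - 5  [with Latency=12, Traffic=2]  = -11
Retries = 3Drops - Queue + 1  [with Drops=-11, Queue=3]  = -35
Jitter = max(Queue, Retries) - 4  [with Queue=3, Retries=-35]  = -1

-1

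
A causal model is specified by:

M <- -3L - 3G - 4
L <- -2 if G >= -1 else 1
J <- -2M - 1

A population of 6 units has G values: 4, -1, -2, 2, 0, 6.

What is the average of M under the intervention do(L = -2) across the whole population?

-2.5

Under do(L=-2), L's equation is replaced by L=-2 for every unit. Per-unit M: -10, 5, 8, -4, 2, -16. Mean = -2.5.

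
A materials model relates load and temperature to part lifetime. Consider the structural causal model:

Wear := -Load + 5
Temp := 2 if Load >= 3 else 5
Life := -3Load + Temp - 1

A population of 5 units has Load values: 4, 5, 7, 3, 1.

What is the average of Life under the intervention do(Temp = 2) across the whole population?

-11

The intervention sets Temp=2 in all 5 units regardless of Load. Recomputing Life per unit gives -11, -14, -20, -8, -2; average -11.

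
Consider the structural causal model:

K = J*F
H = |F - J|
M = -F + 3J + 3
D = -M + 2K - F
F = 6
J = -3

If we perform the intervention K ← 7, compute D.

20

Intervening sets K = 7 and removes its equation (K = J*F).
M = -F + 3J + 3  [with F=6, J=-3]  = -12
D = -M + 2K - F  [with M=-12, K=7, F=6]  = 20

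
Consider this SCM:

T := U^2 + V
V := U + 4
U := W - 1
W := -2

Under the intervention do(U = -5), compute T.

24

Under do(U=-5), the mechanism U := W - 1 is discarded; U is fixed at -5.
V = U + 4  [with U=-5]  = -1
T = U^2 + V  [with U=-5, V=-1]  = 24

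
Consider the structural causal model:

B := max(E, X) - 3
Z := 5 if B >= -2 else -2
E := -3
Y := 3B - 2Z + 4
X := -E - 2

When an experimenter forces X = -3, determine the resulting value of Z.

Under do(X=-3), the mechanism X := -E - 2 is discarded; X is fixed at -3.
B = max(E, X) - 3  [with E=-3, X=-3]  = -6
Z = 5 if B >= -2 else -2  [with B=-6]  = -2

-2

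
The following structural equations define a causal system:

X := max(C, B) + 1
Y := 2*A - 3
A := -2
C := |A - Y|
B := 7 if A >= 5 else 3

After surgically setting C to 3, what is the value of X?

Intervening sets C = 3 and removes its equation (C := |A - Y|).
B = 7 if A >= 5 else 3  [with A=-2]  = 3
X = max(C, B) + 1  [with C=3, B=3]  = 4

4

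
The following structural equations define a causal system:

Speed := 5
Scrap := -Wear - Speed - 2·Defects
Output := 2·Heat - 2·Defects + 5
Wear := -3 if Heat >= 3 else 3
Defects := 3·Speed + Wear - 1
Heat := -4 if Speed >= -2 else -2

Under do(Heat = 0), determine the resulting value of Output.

-29

Under do(Heat=0), the mechanism Heat := -4 if Speed >= -2 else -2 is discarded; Heat is fixed at 0.
Wear = -3 if Heat >= 3 else 3  [with Heat=0]  = 3
Defects = 3·Speed + Wear - 1  [with Speed=5, Wear=3]  = 17
Output = 2·Heat - 2·Defects + 5  [with Heat=0, Defects=17]  = -29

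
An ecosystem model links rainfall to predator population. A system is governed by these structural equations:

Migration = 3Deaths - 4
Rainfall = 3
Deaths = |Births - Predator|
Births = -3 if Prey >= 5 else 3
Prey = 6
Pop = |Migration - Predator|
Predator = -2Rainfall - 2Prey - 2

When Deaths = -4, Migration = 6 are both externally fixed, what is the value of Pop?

Under do(Deaths = -4, Migration = 6), each intervened variable's structural equation is replaced by its fixed value.
Predator = -2Rainfall - 2Prey - 2  [with Rainfall=3, Prey=6]  = -20
Pop = |Migration - Predator|  [with Migration=6, Predator=-20]  = 26

26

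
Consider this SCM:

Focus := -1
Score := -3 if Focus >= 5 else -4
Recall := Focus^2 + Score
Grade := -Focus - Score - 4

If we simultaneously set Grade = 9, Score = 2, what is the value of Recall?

Setting Grade = 9, Score = 2 by intervention discards those variables' equations.
Recall = Focus^2 + Score  [with Focus=-1, Score=2]  = 3

3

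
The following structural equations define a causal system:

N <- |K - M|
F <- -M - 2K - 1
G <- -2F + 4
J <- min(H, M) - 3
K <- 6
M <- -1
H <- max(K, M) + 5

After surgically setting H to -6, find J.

The intervention breaks the incoming arrows to H: H <- max(K, M) + 5 no longer applies, and H = -6.
J = min(H, M) - 3  [with H=-6, M=-1]  = -9

-9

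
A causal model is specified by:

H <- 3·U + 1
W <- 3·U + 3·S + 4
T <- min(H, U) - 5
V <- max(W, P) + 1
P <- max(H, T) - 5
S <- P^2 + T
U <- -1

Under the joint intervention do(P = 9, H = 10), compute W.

The joint intervention fixes P = 9, H = 10, removing each variable's own equation.
T = min(H, U) - 5  [with H=10, U=-1]  = -6
S = P^2 + T  [with P=9, T=-6]  = 75
W = 3·U + 3·S + 4  [with U=-1, S=75]  = 226

226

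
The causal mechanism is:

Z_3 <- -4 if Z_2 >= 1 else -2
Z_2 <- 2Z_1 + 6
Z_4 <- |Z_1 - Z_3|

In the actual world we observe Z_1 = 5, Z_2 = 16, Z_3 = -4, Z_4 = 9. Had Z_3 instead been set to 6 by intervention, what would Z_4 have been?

The intervention breaks the incoming arrows to Z_3: Z_3 <- -4 if Z_2 >= 1 else -2 no longer applies, and Z_3 = 6.
Z_4 = |Z_1 - Z_3|  [with Z_1=5, Z_3=6]  = 1

1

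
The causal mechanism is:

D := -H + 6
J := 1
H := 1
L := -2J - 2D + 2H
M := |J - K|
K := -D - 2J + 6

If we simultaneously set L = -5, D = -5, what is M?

8

The joint intervention fixes L = -5, D = -5, removing each variable's own equation.
K = -D - 2J + 6  [with D=-5, J=1]  = 9
M = |J - K|  [with J=1, K=9]  = 8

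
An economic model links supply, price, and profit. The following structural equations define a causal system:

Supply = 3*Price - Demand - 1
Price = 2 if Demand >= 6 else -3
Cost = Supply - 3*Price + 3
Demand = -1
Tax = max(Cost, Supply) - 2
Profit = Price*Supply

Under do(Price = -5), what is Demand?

-1

Under do(Price=-5), the mechanism Price = 2 if Demand >= 6 else -3 is discarded; Price is fixed at -5.
Demand is not downstream of the intervention, so its value is determined by the original equations.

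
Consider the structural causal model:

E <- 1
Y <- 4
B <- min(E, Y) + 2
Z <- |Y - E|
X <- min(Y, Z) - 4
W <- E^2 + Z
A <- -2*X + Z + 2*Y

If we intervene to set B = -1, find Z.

3

The intervention breaks the incoming arrows to B: B <- min(E, Y) + 2 no longer applies, and B = -1.
Z is not downstream of the intervention, so its value is determined by the original equations.
Z = |Y - E|  [with Y=4, E=1]  = 3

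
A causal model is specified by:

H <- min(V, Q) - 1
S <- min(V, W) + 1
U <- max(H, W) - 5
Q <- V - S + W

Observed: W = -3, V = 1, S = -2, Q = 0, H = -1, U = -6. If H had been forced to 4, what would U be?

-1

The intervention breaks the incoming arrows to H: H <- min(V, Q) - 1 no longer applies, and H = 4.
U = max(H, W) - 5  [with H=4, W=-3]  = -1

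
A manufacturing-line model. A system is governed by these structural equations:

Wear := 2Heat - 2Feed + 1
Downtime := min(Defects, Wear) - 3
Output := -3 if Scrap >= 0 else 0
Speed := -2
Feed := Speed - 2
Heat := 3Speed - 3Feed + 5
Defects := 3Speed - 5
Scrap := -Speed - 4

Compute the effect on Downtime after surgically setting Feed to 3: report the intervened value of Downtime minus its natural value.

do(Feed=3) replaces the equation Feed := Speed - 2 with the constant Feed = 3.
Heat = 3Speed - 3Feed + 5  [with Speed=-2, Feed=3]  = -10
Wear = 2Heat - 2Feed + 1  [with Heat=-10, Feed=3]  = -25
Defects = 3Speed - 5  [with Speed=-2]  = -11
Downtime = min(Defects, Wear) - 3  [with Defects=-11, Wear=-25]  = -28
Without intervention: Feed = Speed - 2  [with Speed=-2]  = -4; Heat = 3Speed - 3Feed + 5  [with Speed=-2, Feed=-4]  = 11; Wear = 2Heat - 2Feed + 1  [with Heat=11, Feed=-4]  = 31; Defects = 3Speed - 5  [with Speed=-2]  = -11; Downtime = min(Defects, Wear) - 3  [with Defects=-11, Wear=31]  = -14.
Change = -28 − (-14) = -14.

-14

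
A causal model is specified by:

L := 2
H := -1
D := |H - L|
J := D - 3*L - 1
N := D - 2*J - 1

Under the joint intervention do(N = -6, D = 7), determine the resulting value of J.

Under do(N = -6, D = 7), each intervened variable's structural equation is replaced by its fixed value.
J = D - 3*L - 1  [with D=7, L=2]  = 0

0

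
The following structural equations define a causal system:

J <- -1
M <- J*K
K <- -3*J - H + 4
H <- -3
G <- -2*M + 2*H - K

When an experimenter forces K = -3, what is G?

-9

do(K=-3) replaces the equation K <- -3*J - H + 4 with the constant K = -3.
M = J*K  [with J=-1, K=-3]  = 3
G = -2*M + 2*H - K  [with M=3, H=-3, K=-3]  = -9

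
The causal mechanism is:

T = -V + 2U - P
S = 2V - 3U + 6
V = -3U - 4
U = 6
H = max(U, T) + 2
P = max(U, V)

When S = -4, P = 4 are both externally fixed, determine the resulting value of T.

30

The joint intervention fixes S = -4, P = 4, removing each variable's own equation.
V = -3U - 4  [with U=6]  = -22
T = -V + 2U - P  [with V=-22, U=6, P=4]  = 30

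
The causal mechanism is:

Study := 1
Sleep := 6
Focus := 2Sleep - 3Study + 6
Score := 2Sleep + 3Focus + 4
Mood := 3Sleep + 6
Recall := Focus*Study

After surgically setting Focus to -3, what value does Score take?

The intervention breaks the incoming arrows to Focus: Focus := 2Sleep - 3Study + 6 no longer applies, and Focus = -3.
Score = 2Sleep + 3Focus + 4  [with Sleep=6, Focus=-3]  = 7

7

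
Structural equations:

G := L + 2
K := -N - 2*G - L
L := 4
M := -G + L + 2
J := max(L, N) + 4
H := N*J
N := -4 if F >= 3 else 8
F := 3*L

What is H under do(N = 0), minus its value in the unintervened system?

The intervention breaks the incoming arrows to N: N := -4 if F >= 3 else 8 no longer applies, and N = 0.
J = max(L, N) + 4  [with L=4, N=0]  = 8
H = N*J  [with N=0, J=8]  = 0
Without intervention: F = 3*L  [with L=4]  = 12; N = -4 if F >= 3 else 8  [with F=12]  = -4; J = max(L, N) + 4  [with L=4, N=-4]  = 8; H = N*J  [with N=-4, J=8]  = -32.
Change = 0 − (-32) = 32.

32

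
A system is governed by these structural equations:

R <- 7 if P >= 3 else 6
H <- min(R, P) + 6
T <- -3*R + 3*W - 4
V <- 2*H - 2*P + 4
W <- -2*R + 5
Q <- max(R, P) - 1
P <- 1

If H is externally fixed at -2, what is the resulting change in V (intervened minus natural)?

-18

The intervention breaks the incoming arrows to H: H <- min(R, P) + 6 no longer applies, and H = -2.
V = 2*H - 2*P + 4  [with H=-2, P=1]  = -2
Without intervention: R = 7 if P >= 3 else 6  [with P=1]  = 6; H = min(R, P) + 6  [with R=6, P=1]  = 7; V = 2*H - 2*P + 4  [with H=7, P=1]  = 16.
Change = -2 − 16 = -18.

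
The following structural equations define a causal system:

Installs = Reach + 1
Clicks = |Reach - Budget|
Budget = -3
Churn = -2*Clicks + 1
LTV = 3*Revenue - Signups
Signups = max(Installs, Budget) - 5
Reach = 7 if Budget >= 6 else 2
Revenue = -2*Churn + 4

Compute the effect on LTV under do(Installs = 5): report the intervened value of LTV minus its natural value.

-2

do(Installs=5) replaces the equation Installs = Reach + 1 with the constant Installs = 5.
Reach = 7 if Budget >= 6 else 2  [with Budget=-3]  = 2
Clicks = |Reach - Budget|  [with Reach=2, Budget=-3]  = 5
Signups = max(Installs, Budget) - 5  [with Installs=5, Budget=-3]  = 0
Churn = -2*Clicks + 1  [with Clicks=5]  = -9
Revenue = -2*Churn + 4  [with Churn=-9]  = 22
LTV = 3*Revenue - Signups  [with Revenue=22, Signups=0]  = 66
Without intervention: Reach = 7 if Budget >= 6 else 2  [with Budget=-3]  = 2; Clicks = |Reach - Budget|  [with Reach=2, Budget=-3]  = 5; Installs = Reach + 1  [with Reach=2]  = 3; Signups = max(Installs, Budget) - 5  [with Installs=3, Budget=-3]  = -2; Churn = -2*Clicks + 1  [with Clicks=5]  = -9; Revenue = -2*Churn + 4  [with Churn=-9]  = 22; LTV = 3*Revenue - Signups  [with Revenue=22, Signups=-2]  = 68.
Change = 66 − 68 = -2.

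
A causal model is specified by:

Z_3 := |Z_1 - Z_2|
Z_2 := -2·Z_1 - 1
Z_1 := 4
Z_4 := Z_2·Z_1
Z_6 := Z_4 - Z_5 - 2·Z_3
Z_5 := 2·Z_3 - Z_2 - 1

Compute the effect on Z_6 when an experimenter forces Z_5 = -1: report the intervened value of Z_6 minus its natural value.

35

The intervention breaks the incoming arrows to Z_5: Z_5 := 2·Z_3 - Z_2 - 1 no longer applies, and Z_5 = -1.
Z_2 = -2·Z_1 - 1  [with Z_1=4]  = -9
Z_3 = |Z_1 - Z_2|  [with Z_1=4, Z_2=-9]  = 13
Z_4 = Z_2·Z_1  [with Z_2=-9, Z_1=4]  = -36
Z_6 = Z_4 - Z_5 - 2·Z_3  [with Z_4=-36, Z_5=-1, Z_3=13]  = -61
Without intervention: Z_2 = -2·Z_1 - 1  [with Z_1=4]  = -9; Z_3 = |Z_1 - Z_2|  [with Z_1=4, Z_2=-9]  = 13; Z_4 = Z_2·Z_1  [with Z_2=-9, Z_1=4]  = -36; Z_5 = 2·Z_3 - Z_2 - 1  [with Z_3=13, Z_2=-9]  = 34; Z_6 = Z_4 - Z_5 - 2·Z_3  [with Z_4=-36, Z_5=34, Z_3=13]  = -96.
Change = -61 − (-96) = 35.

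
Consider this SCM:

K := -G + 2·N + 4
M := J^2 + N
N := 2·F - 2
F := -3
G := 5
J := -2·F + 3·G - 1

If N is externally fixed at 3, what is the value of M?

Under do(N=3), the mechanism N := 2·F - 2 is discarded; N is fixed at 3.
J = -2·F + 3·G - 1  [with F=-3, G=5]  = 20
M = J^2 + N  [with J=20, N=3]  = 403

403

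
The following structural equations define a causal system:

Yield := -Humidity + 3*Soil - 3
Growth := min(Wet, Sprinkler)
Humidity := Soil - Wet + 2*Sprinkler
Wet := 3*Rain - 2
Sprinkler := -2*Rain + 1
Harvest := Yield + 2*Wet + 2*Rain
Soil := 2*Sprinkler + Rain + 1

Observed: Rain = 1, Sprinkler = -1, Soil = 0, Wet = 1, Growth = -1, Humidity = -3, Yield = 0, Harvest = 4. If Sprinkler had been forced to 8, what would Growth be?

1

do(Sprinkler=8) replaces the equation Sprinkler := -2*Rain + 1 with the constant Sprinkler = 8.
Wet = 3*Rain - 2  [with Rain=1]  = 1
Growth = min(Wet, Sprinkler)  [with Wet=1, Sprinkler=8]  = 1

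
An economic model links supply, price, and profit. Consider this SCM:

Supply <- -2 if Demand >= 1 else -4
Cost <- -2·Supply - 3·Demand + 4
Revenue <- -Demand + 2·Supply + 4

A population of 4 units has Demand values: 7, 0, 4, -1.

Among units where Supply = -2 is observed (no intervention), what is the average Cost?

Observing Supply=-2 restricts to units where Supply's equation naturally yields -2: Demand ∈ {7, 4}. In that subpopulation Cost = -13, -4, mean -8.5.

-8.5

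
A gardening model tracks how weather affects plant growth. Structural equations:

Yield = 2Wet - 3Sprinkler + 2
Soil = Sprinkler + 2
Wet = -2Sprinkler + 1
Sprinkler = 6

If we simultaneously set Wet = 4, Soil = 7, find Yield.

-8

The joint intervention fixes Wet = 4, Soil = 7, removing each variable's own equation.
Yield = 2Wet - 3Sprinkler + 2  [with Wet=4, Sprinkler=6]  = -8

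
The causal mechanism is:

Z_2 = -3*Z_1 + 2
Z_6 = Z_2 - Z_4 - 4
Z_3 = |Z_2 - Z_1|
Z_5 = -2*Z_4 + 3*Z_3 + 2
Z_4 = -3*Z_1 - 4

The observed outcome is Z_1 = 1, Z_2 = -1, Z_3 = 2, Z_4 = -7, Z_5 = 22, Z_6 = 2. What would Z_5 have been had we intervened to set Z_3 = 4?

do(Z_3=4) replaces the equation Z_3 = |Z_2 - Z_1| with the constant Z_3 = 4.
Z_4 = -3*Z_1 - 4  [with Z_1=1]  = -7
Z_5 = -2*Z_4 + 3*Z_3 + 2  [with Z_4=-7, Z_3=4]  = 28

28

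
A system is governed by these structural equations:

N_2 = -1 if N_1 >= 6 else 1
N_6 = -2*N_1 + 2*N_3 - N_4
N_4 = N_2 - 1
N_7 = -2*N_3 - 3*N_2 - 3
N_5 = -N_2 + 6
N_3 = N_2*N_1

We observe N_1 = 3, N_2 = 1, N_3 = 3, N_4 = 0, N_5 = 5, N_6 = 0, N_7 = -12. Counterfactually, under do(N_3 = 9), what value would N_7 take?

The intervention breaks the incoming arrows to N_3: N_3 = N_2*N_1 no longer applies, and N_3 = 9.
N_2 = -1 if N_1 >= 6 else 1  [with N_1=3]  = 1
N_7 = -2*N_3 - 3*N_2 - 3  [with N_3=9, N_2=1]  = -24

-24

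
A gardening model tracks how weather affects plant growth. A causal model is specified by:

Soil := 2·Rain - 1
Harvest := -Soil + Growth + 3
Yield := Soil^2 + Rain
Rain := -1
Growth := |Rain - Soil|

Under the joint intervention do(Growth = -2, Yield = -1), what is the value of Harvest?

4

Setting Growth = -2, Yield = -1 by intervention discards those variables' equations.
Soil = 2·Rain - 1  [with Rain=-1]  = -3
Harvest = -Soil + Growth + 3  [with Soil=-3, Growth=-2]  = 4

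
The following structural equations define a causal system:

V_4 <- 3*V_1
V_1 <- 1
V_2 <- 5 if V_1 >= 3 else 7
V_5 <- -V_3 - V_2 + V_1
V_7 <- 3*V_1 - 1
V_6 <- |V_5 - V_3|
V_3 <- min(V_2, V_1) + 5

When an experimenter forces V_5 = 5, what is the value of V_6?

The intervention breaks the incoming arrows to V_5: V_5 <- -V_3 - V_2 + V_1 no longer applies, and V_5 = 5.
V_2 = 5 if V_1 >= 3 else 7  [with V_1=1]  = 7
V_3 = min(V_2, V_1) + 5  [with V_2=7, V_1=1]  = 6
V_6 = |V_5 - V_3|  [with V_5=5, V_3=6]  = 1

1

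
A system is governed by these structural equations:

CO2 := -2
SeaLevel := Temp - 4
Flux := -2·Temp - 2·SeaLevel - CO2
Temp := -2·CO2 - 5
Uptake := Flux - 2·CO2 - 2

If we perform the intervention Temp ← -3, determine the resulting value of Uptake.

do(Temp=-3) replaces the equation Temp := -2·CO2 - 5 with the constant Temp = -3.
SeaLevel = Temp - 4  [with Temp=-3]  = -7
Flux = -2·Temp - 2·SeaLevel - CO2  [with Temp=-3, SeaLevel=-7, CO2=-2]  = 22
Uptake = Flux - 2·CO2 - 2  [with Flux=22, CO2=-2]  = 24

24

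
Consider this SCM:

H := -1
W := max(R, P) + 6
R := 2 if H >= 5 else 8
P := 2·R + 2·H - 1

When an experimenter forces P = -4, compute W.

The intervention breaks the incoming arrows to P: P := 2·R + 2·H - 1 no longer applies, and P = -4.
R = 2 if H >= 5 else 8  [with H=-1]  = 8
W = max(R, P) + 6  [with R=8, P=-4]  = 14

14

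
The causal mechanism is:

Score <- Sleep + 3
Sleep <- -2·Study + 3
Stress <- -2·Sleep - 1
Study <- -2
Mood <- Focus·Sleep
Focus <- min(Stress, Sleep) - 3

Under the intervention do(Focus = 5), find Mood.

Under do(Focus=5), the mechanism Focus <- min(Stress, Sleep) - 3 is discarded; Focus is fixed at 5.
Sleep = -2·Study + 3  [with Study=-2]  = 7
Mood = Focus·Sleep  [with Focus=5, Sleep=7]  = 35

35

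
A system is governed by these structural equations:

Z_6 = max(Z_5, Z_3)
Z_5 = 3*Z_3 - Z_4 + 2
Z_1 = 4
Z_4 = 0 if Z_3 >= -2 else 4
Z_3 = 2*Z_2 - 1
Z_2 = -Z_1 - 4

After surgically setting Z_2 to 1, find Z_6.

Under do(Z_2=1), the mechanism Z_2 = -Z_1 - 4 is discarded; Z_2 is fixed at 1.
Z_3 = 2*Z_2 - 1  [with Z_2=1]  = 1
Z_4 = 0 if Z_3 >= -2 else 4  [with Z_3=1]  = 0
Z_5 = 3*Z_3 - Z_4 + 2  [with Z_3=1, Z_4=0]  = 5
Z_6 = max(Z_5, Z_3)  [with Z_5=5, Z_3=1]  = 5

5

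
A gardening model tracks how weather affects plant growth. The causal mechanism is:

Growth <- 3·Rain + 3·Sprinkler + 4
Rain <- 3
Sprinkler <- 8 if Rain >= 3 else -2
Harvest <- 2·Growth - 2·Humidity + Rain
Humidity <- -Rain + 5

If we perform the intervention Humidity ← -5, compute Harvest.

Intervening sets Humidity = -5 and removes its equation (Humidity <- -Rain + 5).
Sprinkler = 8 if Rain >= 3 else -2  [with Rain=3]  = 8
Growth = 3·Rain + 3·Sprinkler + 4  [with Rain=3, Sprinkler=8]  = 37
Harvest = 2·Growth - 2·Humidity + Rain  [with Growth=37, Humidity=-5, Rain=3]  = 87

87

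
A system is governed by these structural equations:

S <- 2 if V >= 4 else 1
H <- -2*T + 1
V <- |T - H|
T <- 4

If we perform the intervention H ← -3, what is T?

4

Under do(H=-3), the mechanism H <- -2*T + 1 is discarded; H is fixed at -3.
T is not downstream of the intervention, so its value is determined by the original equations.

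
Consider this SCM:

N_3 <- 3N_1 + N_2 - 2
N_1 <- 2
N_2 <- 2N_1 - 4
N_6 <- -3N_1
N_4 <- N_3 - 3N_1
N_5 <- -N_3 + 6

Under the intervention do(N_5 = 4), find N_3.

do(N_5=4) replaces the equation N_5 <- -N_3 + 6 with the constant N_5 = 4.
N_3 is not downstream of the intervention, so its value is determined by the original equations.
N_2 = 2N_1 - 4  [with N_1=2]  = 0
N_3 = 3N_1 + N_2 - 2  [with N_1=2, N_2=0]  = 4

4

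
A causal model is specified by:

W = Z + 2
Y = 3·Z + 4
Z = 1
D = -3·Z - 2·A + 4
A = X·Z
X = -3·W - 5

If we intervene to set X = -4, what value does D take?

do(X=-4) replaces the equation X = -3·W - 5 with the constant X = -4.
A = X·Z  [with X=-4, Z=1]  = -4
D = -3·Z - 2·A + 4  [with Z=1, A=-4]  = 9

9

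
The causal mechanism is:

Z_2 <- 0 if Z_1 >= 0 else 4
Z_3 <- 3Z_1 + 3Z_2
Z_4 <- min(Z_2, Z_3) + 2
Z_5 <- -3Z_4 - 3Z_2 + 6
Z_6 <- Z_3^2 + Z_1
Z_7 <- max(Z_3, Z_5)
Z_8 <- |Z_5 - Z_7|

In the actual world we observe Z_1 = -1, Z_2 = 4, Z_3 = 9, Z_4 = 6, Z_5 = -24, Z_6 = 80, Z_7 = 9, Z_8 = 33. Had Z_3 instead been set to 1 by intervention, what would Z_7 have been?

The intervention breaks the incoming arrows to Z_3: Z_3 <- 3Z_1 + 3Z_2 no longer applies, and Z_3 = 1.
Z_2 = 0 if Z_1 >= 0 else 4  [with Z_1=-1]  = 4
Z_4 = min(Z_2, Z_3) + 2  [with Z_2=4, Z_3=1]  = 3
Z_5 = -3Z_4 - 3Z_2 + 6  [with Z_4=3, Z_2=4]  = -15
Z_7 = max(Z_3, Z_5)  [with Z_3=1, Z_5=-15]  = 1

1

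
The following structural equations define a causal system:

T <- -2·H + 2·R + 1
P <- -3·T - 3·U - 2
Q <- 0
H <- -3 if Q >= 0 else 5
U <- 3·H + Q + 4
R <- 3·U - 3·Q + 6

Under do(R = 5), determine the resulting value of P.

Under do(R=5), the mechanism R <- 3·U - 3·Q + 6 is discarded; R is fixed at 5.
H = -3 if Q >= 0 else 5  [with Q=0]  = -3
U = 3·H + Q + 4  [with H=-3, Q=0]  = -5
T = -2·H + 2·R + 1  [with H=-3, R=5]  = 17
P = -3·T - 3·U - 2  [with T=17, U=-5]  = -38

-38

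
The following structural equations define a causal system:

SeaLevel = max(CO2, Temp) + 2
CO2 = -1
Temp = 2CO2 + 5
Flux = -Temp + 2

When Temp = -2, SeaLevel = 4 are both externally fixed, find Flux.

4

Setting Temp = -2, SeaLevel = 4 by intervention discards those variables' equations.
Flux = -Temp + 2  [with Temp=-2]  = 4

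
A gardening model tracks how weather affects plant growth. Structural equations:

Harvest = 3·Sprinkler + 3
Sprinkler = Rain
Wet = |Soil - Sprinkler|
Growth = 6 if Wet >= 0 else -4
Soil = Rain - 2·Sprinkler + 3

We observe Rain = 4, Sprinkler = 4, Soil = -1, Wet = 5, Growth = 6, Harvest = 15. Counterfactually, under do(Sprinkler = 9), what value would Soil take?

-11

The intervention breaks the incoming arrows to Sprinkler: Sprinkler = Rain no longer applies, and Sprinkler = 9.
Soil = Rain - 2·Sprinkler + 3  [with Rain=4, Sprinkler=9]  = -11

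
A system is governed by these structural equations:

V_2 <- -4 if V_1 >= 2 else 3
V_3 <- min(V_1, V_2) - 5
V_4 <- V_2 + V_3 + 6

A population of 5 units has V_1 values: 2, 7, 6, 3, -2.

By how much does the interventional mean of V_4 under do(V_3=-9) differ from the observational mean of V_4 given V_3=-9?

Under do(V_3=-9), V_3's equation is replaced by V_3=-9 for every unit. Per-unit V_4: -7, -7, -7, -7, 0. Mean = -5.6.
Conditioning on V_3=-9 selects the 4 unit(s) with V_1 ∈ {2, 7, 6, 3}. Their V_4 values: -7, -7, -7, -7. Mean = -7.
Difference = -5.6 − (-7) = 1.4.

1.4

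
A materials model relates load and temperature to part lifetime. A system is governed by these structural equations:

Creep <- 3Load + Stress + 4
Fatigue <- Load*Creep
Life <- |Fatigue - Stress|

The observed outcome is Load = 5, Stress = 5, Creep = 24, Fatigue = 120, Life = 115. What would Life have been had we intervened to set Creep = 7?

do(Creep=7) replaces the equation Creep <- 3Load + Stress + 4 with the constant Creep = 7.
Fatigue = Load*Creep  [with Load=5, Creep=7]  = 35
Life = |Fatigue - Stress|  [with Fatigue=35, Stress=5]  = 30

30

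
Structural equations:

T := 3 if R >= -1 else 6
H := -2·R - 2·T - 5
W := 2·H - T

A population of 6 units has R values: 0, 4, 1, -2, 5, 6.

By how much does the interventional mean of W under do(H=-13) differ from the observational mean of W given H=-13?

Every unit gets H=-13 under the intervention. W values become -29, -29, -29, -32, -29, -29; E[W|do(H=-13)] = -29.5.
Conditioning on H=-13 selects the 2 unit(s) with R ∈ {1, -2}. Their W values: -29, -32. Mean = -30.5.
Difference = -29.5 − (-30.5) = 1.

1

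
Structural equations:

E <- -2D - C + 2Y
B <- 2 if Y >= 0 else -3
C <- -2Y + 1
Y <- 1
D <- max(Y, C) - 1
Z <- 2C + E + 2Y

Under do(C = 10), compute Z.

do(C=10) replaces the equation C <- -2Y + 1 with the constant C = 10.
D = max(Y, C) - 1  [with Y=1, C=10]  = 9
E = -2D - C + 2Y  [with D=9, C=10, Y=1]  = -26
Z = 2C + E + 2Y  [with C=10, E=-26, Y=1]  = -4

-4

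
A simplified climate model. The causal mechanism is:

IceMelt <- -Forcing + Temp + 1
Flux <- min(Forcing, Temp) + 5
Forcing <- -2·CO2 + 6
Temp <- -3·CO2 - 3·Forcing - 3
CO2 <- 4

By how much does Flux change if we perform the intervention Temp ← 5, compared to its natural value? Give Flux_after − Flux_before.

7

do(Temp=5) replaces the equation Temp <- -3·CO2 - 3·Forcing - 3 with the constant Temp = 5.
Forcing = -2·CO2 + 6  [with CO2=4]  = -2
Flux = min(Forcing, Temp) + 5  [with Forcing=-2, Temp=5]  = 3
Without intervention: Forcing = -2·CO2 + 6  [with CO2=4]  = -2; Temp = -3·CO2 - 3·Forcing - 3  [with CO2=4, Forcing=-2]  = -9; Flux = min(Forcing, Temp) + 5  [with Forcing=-2, Temp=-9]  = -4.
Change = 3 − (-4) = 7.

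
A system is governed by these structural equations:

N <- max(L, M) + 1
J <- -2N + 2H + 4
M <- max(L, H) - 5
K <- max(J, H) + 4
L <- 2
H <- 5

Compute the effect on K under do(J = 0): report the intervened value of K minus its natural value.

The intervention breaks the incoming arrows to J: J <- -2N + 2H + 4 no longer applies, and J = 0.
K = max(J, H) + 4  [with J=0, H=5]  = 9
Without intervention: M = max(L, H) - 5  [with L=2, H=5]  = 0; N = max(L, M) + 1  [with L=2, M=0]  = 3; J = -2N + 2H + 4  [with N=3, H=5]  = 8; K = max(J, H) + 4  [with J=8, H=5]  = 12.
Change = 9 − 12 = -3.

-3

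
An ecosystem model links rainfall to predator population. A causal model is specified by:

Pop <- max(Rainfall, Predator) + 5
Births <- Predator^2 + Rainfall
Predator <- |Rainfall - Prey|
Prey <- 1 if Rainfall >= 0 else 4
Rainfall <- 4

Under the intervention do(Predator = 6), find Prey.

1

Under do(Predator=6), the mechanism Predator <- |Rainfall - Prey| is discarded; Predator is fixed at 6.
Since Prey is not a descendant of the intervened variable, it is unaffected.
Prey = 1 if Rainfall >= 0 else 4  [with Rainfall=4]  = 1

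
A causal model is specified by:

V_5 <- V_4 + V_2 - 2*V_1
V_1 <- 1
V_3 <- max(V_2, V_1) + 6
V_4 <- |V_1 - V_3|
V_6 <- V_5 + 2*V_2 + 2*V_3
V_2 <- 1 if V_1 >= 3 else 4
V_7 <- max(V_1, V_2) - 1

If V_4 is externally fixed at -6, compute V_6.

24

Under do(V_4=-6), the mechanism V_4 <- |V_1 - V_3| is discarded; V_4 is fixed at -6.
V_2 = 1 if V_1 >= 3 else 4  [with V_1=1]  = 4
V_3 = max(V_2, V_1) + 6  [with V_2=4, V_1=1]  = 10
V_5 = V_4 + V_2 - 2*V_1  [with V_4=-6, V_2=4, V_1=1]  = -4
V_6 = V_5 + 2*V_2 + 2*V_3  [with V_5=-4, V_2=4, V_3=10]  = 24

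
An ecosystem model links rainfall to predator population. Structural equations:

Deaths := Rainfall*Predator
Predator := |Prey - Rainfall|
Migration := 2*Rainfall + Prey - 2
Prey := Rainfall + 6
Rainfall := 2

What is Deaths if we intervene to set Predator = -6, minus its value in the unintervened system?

The intervention breaks the incoming arrows to Predator: Predator := |Prey - Rainfall| no longer applies, and Predator = -6.
Deaths = Rainfall*Predator  [with Rainfall=2, Predator=-6]  = -12
Without intervention: Prey = Rainfall + 6  [with Rainfall=2]  = 8; Predator = |Prey - Rainfall|  [with Prey=8, Rainfall=2]  = 6; Deaths = Rainfall*Predator  [with Rainfall=2, Predator=6]  = 12.
Change = -12 − 12 = -24.

-24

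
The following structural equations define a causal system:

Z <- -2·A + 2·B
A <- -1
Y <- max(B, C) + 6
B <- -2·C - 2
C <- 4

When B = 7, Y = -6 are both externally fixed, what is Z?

16

The joint intervention fixes B = 7, Y = -6, removing each variable's own equation.
Z = -2·A + 2·B  [with A=-1, B=7]  = 16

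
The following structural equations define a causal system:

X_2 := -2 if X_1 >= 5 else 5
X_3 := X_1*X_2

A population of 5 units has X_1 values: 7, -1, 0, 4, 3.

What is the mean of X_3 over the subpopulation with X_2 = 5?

E[X_3|X_2=5] averages over only the 4 units with X_2=5 (X_1 = -1, 0, 4, 3): X_3 = -5, 0, 20, 15, mean 7.5.

7.5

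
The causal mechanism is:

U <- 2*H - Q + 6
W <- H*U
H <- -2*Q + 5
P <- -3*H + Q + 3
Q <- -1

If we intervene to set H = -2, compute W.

-6

Under do(H=-2), the mechanism H <- -2*Q + 5 is discarded; H is fixed at -2.
U = 2*H - Q + 6  [with H=-2, Q=-1]  = 3
W = H*U  [with H=-2, U=3]  = -6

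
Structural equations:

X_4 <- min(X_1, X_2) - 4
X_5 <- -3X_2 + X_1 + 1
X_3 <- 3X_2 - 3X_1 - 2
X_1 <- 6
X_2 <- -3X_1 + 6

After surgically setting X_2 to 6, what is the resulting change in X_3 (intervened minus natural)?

The intervention breaks the incoming arrows to X_2: X_2 <- -3X_1 + 6 no longer applies, and X_2 = 6.
X_3 = 3X_2 - 3X_1 - 2  [with X_2=6, X_1=6]  = -2
Without intervention: X_2 = -3X_1 + 6  [with X_1=6]  = -12; X_3 = 3X_2 - 3X_1 - 2  [with X_2=-12, X_1=6]  = -56.
Change = -2 − (-56) = 54.

54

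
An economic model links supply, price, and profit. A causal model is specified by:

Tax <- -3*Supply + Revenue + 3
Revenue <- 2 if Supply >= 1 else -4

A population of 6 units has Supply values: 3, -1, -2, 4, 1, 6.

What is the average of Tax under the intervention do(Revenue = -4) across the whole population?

Every unit gets Revenue=-4 under the intervention. Tax values become -10, 2, 5, -13, -4, -19; E[Tax|do(Revenue=-4)] = -6.5.

-6.5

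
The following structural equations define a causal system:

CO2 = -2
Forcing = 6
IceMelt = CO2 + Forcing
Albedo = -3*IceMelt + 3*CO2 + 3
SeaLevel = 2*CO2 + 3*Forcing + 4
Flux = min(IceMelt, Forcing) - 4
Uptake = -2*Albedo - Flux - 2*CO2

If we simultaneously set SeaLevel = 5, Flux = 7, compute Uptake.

Under do(SeaLevel = 5, Flux = 7), each intervened variable's structural equation is replaced by its fixed value.
IceMelt = CO2 + Forcing  [with CO2=-2, Forcing=6]  = 4
Albedo = -3*IceMelt + 3*CO2 + 3  [with IceMelt=4, CO2=-2]  = -15
Uptake = -2*Albedo - Flux - 2*CO2  [with Albedo=-15, Flux=7, CO2=-2]  = 27

27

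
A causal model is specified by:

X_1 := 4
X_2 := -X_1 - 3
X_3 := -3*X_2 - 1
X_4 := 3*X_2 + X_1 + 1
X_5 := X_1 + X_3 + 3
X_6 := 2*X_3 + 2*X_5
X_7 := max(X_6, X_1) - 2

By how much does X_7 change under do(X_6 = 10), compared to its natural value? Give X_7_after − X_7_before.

-84

Intervening sets X_6 = 10 and removes its equation (X_6 := 2*X_3 + 2*X_5).
X_7 = max(X_6, X_1) - 2  [with X_6=10, X_1=4]  = 8
Without intervention: X_2 = -X_1 - 3  [with X_1=4]  = -7; X_3 = -3*X_2 - 1  [with X_2=-7]  = 20; X_5 = X_1 + X_3 + 3  [with X_1=4, X_3=20]  = 27; X_6 = 2*X_3 + 2*X_5  [with X_3=20, X_5=27]  = 94; X_7 = max(X_6, X_1) - 2  [with X_6=94, X_1=4]  = 92.
Change = 8 − 92 = -84.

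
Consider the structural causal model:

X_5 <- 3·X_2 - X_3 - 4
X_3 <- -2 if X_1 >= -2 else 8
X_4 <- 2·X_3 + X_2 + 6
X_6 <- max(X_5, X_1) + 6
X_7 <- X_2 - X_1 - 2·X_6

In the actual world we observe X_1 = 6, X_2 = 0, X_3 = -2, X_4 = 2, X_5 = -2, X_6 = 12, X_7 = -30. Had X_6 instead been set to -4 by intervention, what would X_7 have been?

2

Intervening sets X_6 = -4 and removes its equation (X_6 <- max(X_5, X_1) + 6).
X_7 = X_2 - X_1 - 2·X_6  [with X_2=0, X_1=6, X_6=-4]  = 2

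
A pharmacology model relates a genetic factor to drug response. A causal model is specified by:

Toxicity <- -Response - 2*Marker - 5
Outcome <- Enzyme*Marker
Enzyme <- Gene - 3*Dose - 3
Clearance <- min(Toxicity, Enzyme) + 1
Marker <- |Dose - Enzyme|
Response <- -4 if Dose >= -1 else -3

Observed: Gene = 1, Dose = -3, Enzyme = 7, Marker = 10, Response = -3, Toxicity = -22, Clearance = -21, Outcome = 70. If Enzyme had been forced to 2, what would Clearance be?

-11

The intervention breaks the incoming arrows to Enzyme: Enzyme <- Gene - 3*Dose - 3 no longer applies, and Enzyme = 2.
Marker = |Dose - Enzyme|  [with Dose=-3, Enzyme=2]  = 5
Response = -4 if Dose >= -1 else -3  [with Dose=-3]  = -3
Toxicity = -Response - 2*Marker - 5  [with Response=-3, Marker=5]  = -12
Clearance = min(Toxicity, Enzyme) + 1  [with Toxicity=-12, Enzyme=2]  = -11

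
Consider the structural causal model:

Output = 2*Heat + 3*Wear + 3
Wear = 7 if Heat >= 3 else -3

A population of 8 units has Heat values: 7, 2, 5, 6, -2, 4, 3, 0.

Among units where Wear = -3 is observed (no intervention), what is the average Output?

Observing Wear=-3 restricts to units where Wear's equation naturally yields -3: Heat ∈ {2, -2, 0}. In that subpopulation Output = -2, -10, -6, mean -6.

-6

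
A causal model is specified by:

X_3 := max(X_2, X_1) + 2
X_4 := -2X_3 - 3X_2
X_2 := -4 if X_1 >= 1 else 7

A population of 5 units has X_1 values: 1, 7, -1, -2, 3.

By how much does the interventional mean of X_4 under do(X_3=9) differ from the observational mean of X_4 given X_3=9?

8.8

Every unit gets X_3=9 under the intervention. X_4 values become -6, -6, -39, -39, -6; E[X_4|do(X_3=9)] = -19.2.
E[X_4|X_3=9] averages over only the 3 units with X_3=9 (X_1 = 7, -1, -2): X_4 = -6, -39, -39, mean -28.
Difference = -19.2 − (-28) = 8.8.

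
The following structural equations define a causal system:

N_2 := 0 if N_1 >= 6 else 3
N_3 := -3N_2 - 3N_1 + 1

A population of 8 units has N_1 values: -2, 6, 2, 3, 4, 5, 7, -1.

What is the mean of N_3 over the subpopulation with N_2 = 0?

Observing N_2=0 restricts to units where N_2's equation naturally yields 0: N_1 ∈ {6, 7}. In that subpopulation N_3 = -17, -20, mean -18.5.

-18.5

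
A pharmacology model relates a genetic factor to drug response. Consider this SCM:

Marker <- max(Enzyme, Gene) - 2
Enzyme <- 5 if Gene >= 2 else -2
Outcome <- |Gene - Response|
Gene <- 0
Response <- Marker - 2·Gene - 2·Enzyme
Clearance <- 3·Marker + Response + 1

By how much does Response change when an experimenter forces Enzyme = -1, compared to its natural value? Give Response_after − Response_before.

-2

Under do(Enzyme=-1), the mechanism Enzyme <- 5 if Gene >= 2 else -2 is discarded; Enzyme is fixed at -1.
Marker = max(Enzyme, Gene) - 2  [with Enzyme=-1, Gene=0]  = -2
Response = Marker - 2·Gene - 2·Enzyme  [with Marker=-2, Gene=0, Enzyme=-1]  = 0
Without intervention: Enzyme = 5 if Gene >= 2 else -2  [with Gene=0]  = -2; Marker = max(Enzyme, Gene) - 2  [with Enzyme=-2, Gene=0]  = -2; Response = Marker - 2·Gene - 2·Enzyme  [with Marker=-2, Gene=0, Enzyme=-2]  = 2.
Change = 0 − 2 = -2.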